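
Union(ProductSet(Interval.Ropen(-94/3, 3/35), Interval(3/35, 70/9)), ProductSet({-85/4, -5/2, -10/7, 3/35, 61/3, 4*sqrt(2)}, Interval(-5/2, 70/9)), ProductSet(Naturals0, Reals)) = Union(ProductSet({-85/4, -5/2, -10/7, 3/35, 61/3, 4*sqrt(2)}, Interval(-5/2, 70/9)), ProductSet(Interval.Ropen(-94/3, 3/35), Interval(3/35, 70/9)), ProductSet(Naturals0, Reals))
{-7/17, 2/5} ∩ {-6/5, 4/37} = ∅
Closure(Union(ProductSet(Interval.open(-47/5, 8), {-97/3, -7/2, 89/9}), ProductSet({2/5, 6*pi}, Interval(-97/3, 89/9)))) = Union(ProductSet({2/5, 6*pi}, Interval(-97/3, 89/9)), ProductSet(Interval(-47/5, 8), {-97/3, -7/2, 89/9}))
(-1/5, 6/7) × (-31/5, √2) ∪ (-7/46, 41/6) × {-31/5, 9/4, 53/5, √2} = ((-1/5, 6/7) × (-31/5, √2)) ∪ ((-7/46, 41/6) × {-31/5, 9/4, 53/5, √2})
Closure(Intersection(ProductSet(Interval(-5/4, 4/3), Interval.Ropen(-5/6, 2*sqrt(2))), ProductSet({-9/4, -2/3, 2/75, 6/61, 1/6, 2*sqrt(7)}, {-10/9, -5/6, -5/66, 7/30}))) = ProductSet({-2/3, 2/75, 6/61, 1/6}, {-5/6, -5/66, 7/30})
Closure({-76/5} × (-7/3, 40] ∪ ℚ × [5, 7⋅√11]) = ({-76/5} × [-7/3, 40]) ∪ (ℝ × [5, 7⋅√11])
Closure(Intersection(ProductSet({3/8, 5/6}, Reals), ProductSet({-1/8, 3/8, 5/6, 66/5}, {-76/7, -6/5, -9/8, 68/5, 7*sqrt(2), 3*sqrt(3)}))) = ProductSet({3/8, 5/6}, {-76/7, -6/5, -9/8, 68/5, 7*sqrt(2), 3*sqrt(3)})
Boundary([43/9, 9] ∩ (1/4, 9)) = {43/9, 9}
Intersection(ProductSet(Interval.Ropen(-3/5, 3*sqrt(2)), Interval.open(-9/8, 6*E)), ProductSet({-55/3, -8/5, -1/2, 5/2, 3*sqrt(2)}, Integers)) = ProductSet({-1/2, 5/2}, Range(-1, 17, 1))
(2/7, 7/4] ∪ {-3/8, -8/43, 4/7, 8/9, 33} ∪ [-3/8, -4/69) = [-3/8, -4/69) ∪ (2/7, 7/4] ∪ {33}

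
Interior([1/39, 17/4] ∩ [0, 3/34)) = (1/39, 3/34)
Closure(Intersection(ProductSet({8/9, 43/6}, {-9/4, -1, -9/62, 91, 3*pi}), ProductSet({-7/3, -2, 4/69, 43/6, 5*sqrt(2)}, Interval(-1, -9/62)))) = ProductSet({43/6}, {-1, -9/62})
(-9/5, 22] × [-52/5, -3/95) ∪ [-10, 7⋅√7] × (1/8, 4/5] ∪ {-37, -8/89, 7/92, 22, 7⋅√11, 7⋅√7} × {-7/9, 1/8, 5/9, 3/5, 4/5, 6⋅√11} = ((-9/5, 22] × [-52/5, -3/95)) ∪ ([-10, 7⋅√7] × (1/8, 4/5]) ∪ ({-37, -8/89, 7/92, 22, 7⋅√11, 7⋅√7} × {-7/9, 1/8, 5/9, 3/5, 4/5, 6⋅√11})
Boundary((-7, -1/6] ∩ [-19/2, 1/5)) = {-7, -1/6}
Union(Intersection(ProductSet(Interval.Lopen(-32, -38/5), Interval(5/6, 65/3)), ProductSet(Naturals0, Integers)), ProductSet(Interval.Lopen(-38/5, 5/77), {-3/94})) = ProductSet(Interval.Lopen(-38/5, 5/77), {-3/94})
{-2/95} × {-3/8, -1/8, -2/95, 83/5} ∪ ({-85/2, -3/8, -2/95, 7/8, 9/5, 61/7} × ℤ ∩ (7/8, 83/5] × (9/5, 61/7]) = ({-2/95} × {-3/8, -1/8, -2/95, 83/5}) ∪ ({9/5, 61/7} × {2, 3, …, 8})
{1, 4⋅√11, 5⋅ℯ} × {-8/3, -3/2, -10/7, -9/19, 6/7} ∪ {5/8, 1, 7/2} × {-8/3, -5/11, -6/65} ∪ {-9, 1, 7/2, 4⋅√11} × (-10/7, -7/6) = ({5/8, 1, 7/2} × {-8/3, -5/11, -6/65}) ∪ ({-9, 1, 7/2, 4⋅√11} × (-10/7, -7/6)) ∪ ({1, 4⋅√11, 5⋅ℯ} × {-8/3, -3/2, -10/7, -9/19, 6/7})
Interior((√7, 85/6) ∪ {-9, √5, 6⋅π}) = (√7, 85/6)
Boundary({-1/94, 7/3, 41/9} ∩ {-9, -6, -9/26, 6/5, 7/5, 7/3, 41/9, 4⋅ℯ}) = {7/3, 41/9}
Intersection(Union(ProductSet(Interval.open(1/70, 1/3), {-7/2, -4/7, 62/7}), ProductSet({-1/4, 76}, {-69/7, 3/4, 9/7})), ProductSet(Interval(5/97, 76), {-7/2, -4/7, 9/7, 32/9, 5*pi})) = Union(ProductSet({76}, {9/7}), ProductSet(Interval.Ropen(5/97, 1/3), {-7/2, -4/7}))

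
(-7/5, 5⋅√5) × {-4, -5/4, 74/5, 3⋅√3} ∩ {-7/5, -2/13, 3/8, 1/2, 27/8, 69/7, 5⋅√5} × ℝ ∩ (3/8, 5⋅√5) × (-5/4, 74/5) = {1/2, 27/8, 69/7} × {3⋅√3}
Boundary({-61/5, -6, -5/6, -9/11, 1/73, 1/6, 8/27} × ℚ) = {-61/5, -6, -5/6, -9/11, 1/73, 1/6, 8/27} × ℝ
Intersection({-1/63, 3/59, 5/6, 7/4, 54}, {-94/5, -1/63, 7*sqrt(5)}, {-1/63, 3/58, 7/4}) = {-1/63}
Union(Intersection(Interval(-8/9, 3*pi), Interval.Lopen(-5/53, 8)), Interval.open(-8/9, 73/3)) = Interval.open(-8/9, 73/3)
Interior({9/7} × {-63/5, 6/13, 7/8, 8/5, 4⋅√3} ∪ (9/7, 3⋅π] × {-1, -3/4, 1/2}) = ∅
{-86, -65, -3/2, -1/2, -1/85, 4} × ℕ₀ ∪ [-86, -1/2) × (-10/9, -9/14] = ({-86, -65, -3/2, -1/2, -1/85, 4} × ℕ₀) ∪ ([-86, -1/2) × (-10/9, -9/14])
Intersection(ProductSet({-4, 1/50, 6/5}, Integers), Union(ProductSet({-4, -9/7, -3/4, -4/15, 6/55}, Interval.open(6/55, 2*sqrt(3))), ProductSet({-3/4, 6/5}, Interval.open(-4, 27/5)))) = Union(ProductSet({-4}, Range(1, 4, 1)), ProductSet({6/5}, Range(-3, 6, 1)))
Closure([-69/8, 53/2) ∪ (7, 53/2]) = [-69/8, 53/2]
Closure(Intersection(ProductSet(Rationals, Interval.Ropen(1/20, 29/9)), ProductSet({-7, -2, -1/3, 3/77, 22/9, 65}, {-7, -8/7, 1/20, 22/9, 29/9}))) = ProductSet({-7, -2, -1/3, 3/77, 22/9, 65}, {1/20, 22/9})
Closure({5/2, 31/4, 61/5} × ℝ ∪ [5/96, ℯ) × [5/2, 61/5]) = ({5/2, 31/4, 61/5} × ℝ) ∪ ([5/96, ℯ] × [5/2, 61/5])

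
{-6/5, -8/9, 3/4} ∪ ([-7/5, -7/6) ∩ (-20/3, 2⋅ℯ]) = [-7/5, -7/6) ∪ {-8/9, 3/4}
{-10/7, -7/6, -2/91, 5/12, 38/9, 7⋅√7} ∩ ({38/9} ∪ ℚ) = {-10/7, -7/6, -2/91, 5/12, 38/9}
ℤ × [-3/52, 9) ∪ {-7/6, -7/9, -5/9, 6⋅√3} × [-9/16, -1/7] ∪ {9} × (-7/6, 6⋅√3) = (ℤ × [-3/52, 9)) ∪ ({9} × (-7/6, 6⋅√3)) ∪ ({-7/6, -7/9, -5/9, 6⋅√3} × [-9/16, -1/7])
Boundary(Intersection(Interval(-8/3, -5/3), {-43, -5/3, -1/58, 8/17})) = {-5/3}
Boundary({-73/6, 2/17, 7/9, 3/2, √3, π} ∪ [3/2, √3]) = {-73/6, 2/17, 7/9, 3/2, √3, π}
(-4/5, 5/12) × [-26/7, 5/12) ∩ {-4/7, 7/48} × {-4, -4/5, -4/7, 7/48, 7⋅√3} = {-4/7, 7/48} × {-4/5, -4/7, 7/48}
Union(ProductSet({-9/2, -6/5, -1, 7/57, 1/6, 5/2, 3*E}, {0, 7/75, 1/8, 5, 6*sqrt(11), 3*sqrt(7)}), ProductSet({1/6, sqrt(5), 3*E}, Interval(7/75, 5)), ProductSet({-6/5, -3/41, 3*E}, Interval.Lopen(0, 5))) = Union(ProductSet({-6/5, -3/41, 3*E}, Interval.Lopen(0, 5)), ProductSet({1/6, sqrt(5), 3*E}, Interval(7/75, 5)), ProductSet({-9/2, -6/5, -1, 7/57, 1/6, 5/2, 3*E}, {0, 7/75, 1/8, 5, 6*sqrt(11), 3*sqrt(7)}))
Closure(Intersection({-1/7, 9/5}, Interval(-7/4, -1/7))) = {-1/7}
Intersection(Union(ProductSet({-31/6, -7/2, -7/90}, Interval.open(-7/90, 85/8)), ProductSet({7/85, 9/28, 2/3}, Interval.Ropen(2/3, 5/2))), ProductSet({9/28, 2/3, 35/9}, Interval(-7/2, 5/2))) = ProductSet({9/28, 2/3}, Interval.Ropen(2/3, 5/2))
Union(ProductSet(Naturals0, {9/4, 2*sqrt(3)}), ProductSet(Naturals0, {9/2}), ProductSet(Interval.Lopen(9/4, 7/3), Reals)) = Union(ProductSet(Interval.Lopen(9/4, 7/3), Reals), ProductSet(Naturals0, {9/4, 9/2, 2*sqrt(3)}))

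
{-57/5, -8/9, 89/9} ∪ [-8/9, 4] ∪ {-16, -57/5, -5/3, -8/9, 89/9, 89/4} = {-16, -57/5, -5/3, 89/9, 89/4} ∪ [-8/9, 4]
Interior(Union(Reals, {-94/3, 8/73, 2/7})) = Reals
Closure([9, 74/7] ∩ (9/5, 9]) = {9}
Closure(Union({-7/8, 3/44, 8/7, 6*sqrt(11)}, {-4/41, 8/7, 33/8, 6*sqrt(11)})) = {-7/8, -4/41, 3/44, 8/7, 33/8, 6*sqrt(11)}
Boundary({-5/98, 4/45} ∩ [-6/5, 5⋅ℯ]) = {-5/98, 4/45}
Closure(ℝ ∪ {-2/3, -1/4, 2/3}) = ℝ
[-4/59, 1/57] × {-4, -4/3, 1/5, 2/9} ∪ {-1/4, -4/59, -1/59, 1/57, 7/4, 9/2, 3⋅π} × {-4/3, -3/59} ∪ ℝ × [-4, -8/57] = (ℝ × [-4, -8/57]) ∪ ([-4/59, 1/57] × {-4, -4/3, 1/5, 2/9}) ∪ ({-1/4, -4/59, -1/59, 1/57, 7/4, 9/2, 3⋅π} × {-4/3, -3/59})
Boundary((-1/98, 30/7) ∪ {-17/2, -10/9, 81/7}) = {-17/2, -10/9, -1/98, 30/7, 81/7}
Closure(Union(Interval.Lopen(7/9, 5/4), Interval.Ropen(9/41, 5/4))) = Interval(9/41, 5/4)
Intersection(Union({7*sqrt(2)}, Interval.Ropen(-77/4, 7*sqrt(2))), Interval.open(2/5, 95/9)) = Interval.Lopen(2/5, 7*sqrt(2))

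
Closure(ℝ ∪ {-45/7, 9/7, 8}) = ℝ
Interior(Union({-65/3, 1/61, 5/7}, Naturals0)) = EmptySet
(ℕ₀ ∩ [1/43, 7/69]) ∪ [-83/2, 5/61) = [-83/2, 5/61)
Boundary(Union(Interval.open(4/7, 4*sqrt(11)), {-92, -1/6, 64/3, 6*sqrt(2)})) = {-92, -1/6, 4/7, 64/3, 4*sqrt(11)}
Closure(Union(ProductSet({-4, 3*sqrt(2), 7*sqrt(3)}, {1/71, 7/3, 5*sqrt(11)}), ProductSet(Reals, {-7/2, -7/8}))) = Union(ProductSet({-4, 3*sqrt(2), 7*sqrt(3)}, {1/71, 7/3, 5*sqrt(11)}), ProductSet(Reals, {-7/2, -7/8}))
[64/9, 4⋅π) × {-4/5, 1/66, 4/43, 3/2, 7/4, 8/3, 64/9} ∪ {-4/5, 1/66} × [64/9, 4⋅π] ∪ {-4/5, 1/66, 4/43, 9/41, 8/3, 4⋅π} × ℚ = ({-4/5, 1/66} × [64/9, 4⋅π]) ∪ ({-4/5, 1/66, 4/43, 9/41, 8/3, 4⋅π} × ℚ) ∪ ([64/9, 4⋅π) × {-4/5, 1/66, 4/43, 3/2, 7/4, 8/3, 64/9})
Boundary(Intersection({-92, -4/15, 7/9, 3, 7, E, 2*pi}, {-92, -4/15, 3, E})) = {-92, -4/15, 3, E}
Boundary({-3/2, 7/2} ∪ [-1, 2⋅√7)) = {-3/2, -1, 2⋅√7}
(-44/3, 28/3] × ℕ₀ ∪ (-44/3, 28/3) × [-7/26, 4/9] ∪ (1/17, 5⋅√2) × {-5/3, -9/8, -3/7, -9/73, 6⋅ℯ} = ((-44/3, 28/3] × ℕ₀) ∪ ((-44/3, 28/3) × [-7/26, 4/9]) ∪ ((1/17, 5⋅√2) × {-5/3, -9/8, -3/7, -9/73, 6⋅ℯ})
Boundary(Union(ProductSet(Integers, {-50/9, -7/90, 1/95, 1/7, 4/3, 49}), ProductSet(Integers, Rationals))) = ProductSet(Integers, Reals)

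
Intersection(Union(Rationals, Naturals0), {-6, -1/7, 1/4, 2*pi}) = {-6, -1/7, 1/4}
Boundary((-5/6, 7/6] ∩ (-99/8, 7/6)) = {-5/6, 7/6}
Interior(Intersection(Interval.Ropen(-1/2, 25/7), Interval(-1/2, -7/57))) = Interval.open(-1/2, -7/57)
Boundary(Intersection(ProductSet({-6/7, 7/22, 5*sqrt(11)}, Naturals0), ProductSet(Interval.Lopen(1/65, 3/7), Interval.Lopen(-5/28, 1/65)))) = ProductSet({7/22}, Range(0, 1, 1))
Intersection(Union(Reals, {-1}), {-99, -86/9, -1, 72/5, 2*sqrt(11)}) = {-99, -86/9, -1, 72/5, 2*sqrt(11)}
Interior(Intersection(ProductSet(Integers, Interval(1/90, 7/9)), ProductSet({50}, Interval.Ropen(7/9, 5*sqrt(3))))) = EmptySet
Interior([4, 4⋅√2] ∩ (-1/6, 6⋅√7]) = (4, 4⋅√2)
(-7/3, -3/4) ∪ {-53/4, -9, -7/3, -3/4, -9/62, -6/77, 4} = {-53/4, -9, -9/62, -6/77, 4} ∪ [-7/3, -3/4]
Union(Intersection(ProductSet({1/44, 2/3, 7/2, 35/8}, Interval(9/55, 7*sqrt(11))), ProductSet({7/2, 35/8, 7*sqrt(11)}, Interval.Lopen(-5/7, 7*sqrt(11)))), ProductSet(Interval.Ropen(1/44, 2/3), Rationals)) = Union(ProductSet({7/2, 35/8}, Interval(9/55, 7*sqrt(11))), ProductSet(Interval.Ropen(1/44, 2/3), Rationals))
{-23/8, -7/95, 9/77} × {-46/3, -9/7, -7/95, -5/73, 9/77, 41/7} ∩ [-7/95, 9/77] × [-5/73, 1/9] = {-7/95, 9/77} × {-5/73}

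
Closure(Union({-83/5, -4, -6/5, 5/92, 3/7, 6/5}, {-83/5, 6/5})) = {-83/5, -4, -6/5, 5/92, 3/7, 6/5}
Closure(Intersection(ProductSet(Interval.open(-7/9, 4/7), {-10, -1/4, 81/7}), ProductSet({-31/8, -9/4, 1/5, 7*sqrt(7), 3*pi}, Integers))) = ProductSet({1/5}, {-10})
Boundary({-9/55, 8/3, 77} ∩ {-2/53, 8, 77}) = {77}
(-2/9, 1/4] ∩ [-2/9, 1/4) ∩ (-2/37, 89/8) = (-2/37, 1/4)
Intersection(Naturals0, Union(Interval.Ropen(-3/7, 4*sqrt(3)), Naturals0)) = Union(Naturals0, Range(0, 7, 1))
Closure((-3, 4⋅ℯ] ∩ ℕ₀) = {0, 1, …, 10}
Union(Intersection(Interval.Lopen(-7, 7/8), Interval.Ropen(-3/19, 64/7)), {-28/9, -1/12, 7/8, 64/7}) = Union({-28/9, 64/7}, Interval(-3/19, 7/8))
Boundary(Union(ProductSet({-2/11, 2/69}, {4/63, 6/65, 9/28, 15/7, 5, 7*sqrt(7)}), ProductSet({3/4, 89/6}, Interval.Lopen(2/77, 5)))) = Union(ProductSet({-2/11, 2/69}, {4/63, 6/65, 9/28, 15/7, 5, 7*sqrt(7)}), ProductSet({3/4, 89/6}, Interval(2/77, 5)))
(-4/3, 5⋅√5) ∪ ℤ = ℤ ∪ (-4/3, 5⋅√5)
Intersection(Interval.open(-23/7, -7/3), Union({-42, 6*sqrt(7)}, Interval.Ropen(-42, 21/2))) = Interval.open(-23/7, -7/3)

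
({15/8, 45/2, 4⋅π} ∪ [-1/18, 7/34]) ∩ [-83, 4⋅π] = [-1/18, 7/34] ∪ {15/8, 4⋅π}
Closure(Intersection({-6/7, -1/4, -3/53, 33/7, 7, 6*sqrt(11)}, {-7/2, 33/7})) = {33/7}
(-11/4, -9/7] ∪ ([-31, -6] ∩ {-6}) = {-6} ∪ (-11/4, -9/7]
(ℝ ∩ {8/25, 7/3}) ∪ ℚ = ℚ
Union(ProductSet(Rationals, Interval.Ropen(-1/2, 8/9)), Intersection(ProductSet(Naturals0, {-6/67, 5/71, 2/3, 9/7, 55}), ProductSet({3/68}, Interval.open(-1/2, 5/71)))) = ProductSet(Rationals, Interval.Ropen(-1/2, 8/9))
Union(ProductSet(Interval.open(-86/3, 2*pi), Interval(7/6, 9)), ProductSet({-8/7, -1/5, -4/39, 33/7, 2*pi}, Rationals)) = Union(ProductSet({-8/7, -1/5, -4/39, 33/7, 2*pi}, Rationals), ProductSet(Interval.open(-86/3, 2*pi), Interval(7/6, 9)))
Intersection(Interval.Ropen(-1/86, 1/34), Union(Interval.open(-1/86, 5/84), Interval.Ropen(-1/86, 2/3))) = Interval.Ropen(-1/86, 1/34)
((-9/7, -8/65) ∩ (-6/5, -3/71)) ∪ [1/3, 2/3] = (-6/5, -8/65) ∪ [1/3, 2/3]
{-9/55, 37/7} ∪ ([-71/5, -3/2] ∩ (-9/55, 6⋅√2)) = {-9/55, 37/7}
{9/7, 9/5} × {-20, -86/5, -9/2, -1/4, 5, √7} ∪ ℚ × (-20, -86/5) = (ℚ × (-20, -86/5)) ∪ ({9/7, 9/5} × {-20, -86/5, -9/2, -1/4, 5, √7})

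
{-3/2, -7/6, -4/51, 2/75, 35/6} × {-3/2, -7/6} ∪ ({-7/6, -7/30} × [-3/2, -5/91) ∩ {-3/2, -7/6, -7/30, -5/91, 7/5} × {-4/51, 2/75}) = ({-7/6, -7/30} × {-4/51}) ∪ ({-3/2, -7/6, -4/51, 2/75, 35/6} × {-3/2, -7/6})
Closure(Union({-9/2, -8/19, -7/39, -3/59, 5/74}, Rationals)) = Reals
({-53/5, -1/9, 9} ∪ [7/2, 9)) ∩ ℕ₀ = {4, 5, …, 9}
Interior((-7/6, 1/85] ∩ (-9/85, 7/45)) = (-9/85, 1/85)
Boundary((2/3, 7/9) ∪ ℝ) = ∅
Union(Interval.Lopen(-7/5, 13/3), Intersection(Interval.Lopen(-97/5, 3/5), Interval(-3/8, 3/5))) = Interval.Lopen(-7/5, 13/3)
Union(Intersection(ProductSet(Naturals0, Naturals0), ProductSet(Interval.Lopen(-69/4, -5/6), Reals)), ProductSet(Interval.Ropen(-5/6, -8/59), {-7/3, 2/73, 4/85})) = ProductSet(Interval.Ropen(-5/6, -8/59), {-7/3, 2/73, 4/85})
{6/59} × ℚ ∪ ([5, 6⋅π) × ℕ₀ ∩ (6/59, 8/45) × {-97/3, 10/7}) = {6/59} × ℚ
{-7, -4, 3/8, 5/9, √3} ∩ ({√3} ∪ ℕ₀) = {√3}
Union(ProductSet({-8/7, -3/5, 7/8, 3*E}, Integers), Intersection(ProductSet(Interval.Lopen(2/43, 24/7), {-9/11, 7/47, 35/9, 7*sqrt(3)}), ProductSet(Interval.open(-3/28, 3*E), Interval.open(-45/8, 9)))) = Union(ProductSet({-8/7, -3/5, 7/8, 3*E}, Integers), ProductSet(Interval.Lopen(2/43, 24/7), {-9/11, 7/47, 35/9}))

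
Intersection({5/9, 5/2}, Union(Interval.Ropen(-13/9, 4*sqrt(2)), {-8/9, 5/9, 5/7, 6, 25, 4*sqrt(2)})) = {5/9, 5/2}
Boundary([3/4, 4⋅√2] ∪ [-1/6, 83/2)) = {-1/6, 83/2}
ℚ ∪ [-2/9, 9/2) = ℚ ∪ [-2/9, 9/2]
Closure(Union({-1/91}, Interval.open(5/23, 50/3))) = Union({-1/91}, Interval(5/23, 50/3))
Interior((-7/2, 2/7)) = (-7/2, 2/7)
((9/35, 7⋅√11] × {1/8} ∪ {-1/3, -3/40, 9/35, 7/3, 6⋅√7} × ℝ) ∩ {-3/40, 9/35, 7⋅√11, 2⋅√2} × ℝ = ({-3/40, 9/35} × ℝ) ∪ ({7⋅√11, 2⋅√2} × {1/8})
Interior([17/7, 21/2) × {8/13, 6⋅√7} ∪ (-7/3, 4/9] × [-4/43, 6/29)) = (-7/3, 4/9) × (-4/43, 6/29)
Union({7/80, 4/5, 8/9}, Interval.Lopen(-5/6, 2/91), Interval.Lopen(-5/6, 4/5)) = Union({8/9}, Interval.Lopen(-5/6, 4/5))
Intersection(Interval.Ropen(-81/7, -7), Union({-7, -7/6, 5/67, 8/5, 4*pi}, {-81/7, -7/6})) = {-81/7}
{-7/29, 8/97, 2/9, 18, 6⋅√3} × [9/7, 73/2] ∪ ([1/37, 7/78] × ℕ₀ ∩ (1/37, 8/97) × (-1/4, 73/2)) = ((1/37, 8/97) × {0, 1, …, 36}) ∪ ({-7/29, 8/97, 2/9, 18, 6⋅√3} × [9/7, 73/2])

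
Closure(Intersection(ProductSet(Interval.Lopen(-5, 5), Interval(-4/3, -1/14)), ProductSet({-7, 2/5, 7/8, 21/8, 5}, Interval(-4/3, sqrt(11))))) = ProductSet({2/5, 7/8, 21/8, 5}, Interval(-4/3, -1/14))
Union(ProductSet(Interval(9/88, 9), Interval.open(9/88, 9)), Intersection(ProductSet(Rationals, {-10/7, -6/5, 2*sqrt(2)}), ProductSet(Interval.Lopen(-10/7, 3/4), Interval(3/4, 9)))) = Union(ProductSet(Intersection(Interval.Lopen(-10/7, 3/4), Rationals), {2*sqrt(2)}), ProductSet(Interval(9/88, 9), Interval.open(9/88, 9)))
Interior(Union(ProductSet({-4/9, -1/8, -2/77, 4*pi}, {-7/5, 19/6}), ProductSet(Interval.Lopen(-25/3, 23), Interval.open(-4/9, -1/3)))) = ProductSet(Interval.open(-25/3, 23), Interval.open(-4/9, -1/3))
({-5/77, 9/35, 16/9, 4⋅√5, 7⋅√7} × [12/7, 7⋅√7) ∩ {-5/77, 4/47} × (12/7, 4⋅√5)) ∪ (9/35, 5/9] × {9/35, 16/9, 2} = ((9/35, 5/9] × {9/35, 16/9, 2}) ∪ ({-5/77} × (12/7, 4⋅√5))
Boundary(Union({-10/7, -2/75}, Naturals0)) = Union({-10/7, -2/75}, Naturals0)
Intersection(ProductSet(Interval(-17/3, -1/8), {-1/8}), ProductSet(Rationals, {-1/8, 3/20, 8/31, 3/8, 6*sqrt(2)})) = ProductSet(Intersection(Interval(-17/3, -1/8), Rationals), {-1/8})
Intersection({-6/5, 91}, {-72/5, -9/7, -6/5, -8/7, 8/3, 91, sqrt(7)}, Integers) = {91}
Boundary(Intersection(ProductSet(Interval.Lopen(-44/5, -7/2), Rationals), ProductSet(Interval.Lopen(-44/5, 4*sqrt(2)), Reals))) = ProductSet(Interval(-44/5, -7/2), Reals)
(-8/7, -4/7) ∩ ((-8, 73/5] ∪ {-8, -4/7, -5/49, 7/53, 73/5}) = (-8/7, -4/7)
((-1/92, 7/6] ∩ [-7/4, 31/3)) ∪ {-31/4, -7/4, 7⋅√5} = {-31/4, -7/4, 7⋅√5} ∪ (-1/92, 7/6]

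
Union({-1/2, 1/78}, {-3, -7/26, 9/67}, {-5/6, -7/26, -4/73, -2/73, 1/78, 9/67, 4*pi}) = {-3, -5/6, -1/2, -7/26, -4/73, -2/73, 1/78, 9/67, 4*pi}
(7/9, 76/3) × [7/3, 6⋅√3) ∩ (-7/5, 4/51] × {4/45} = ∅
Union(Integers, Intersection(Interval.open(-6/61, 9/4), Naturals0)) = Integers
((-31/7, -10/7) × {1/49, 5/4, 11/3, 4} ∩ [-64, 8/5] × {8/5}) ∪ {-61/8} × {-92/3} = {-61/8} × {-92/3}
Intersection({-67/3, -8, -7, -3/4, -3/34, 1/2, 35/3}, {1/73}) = EmptySet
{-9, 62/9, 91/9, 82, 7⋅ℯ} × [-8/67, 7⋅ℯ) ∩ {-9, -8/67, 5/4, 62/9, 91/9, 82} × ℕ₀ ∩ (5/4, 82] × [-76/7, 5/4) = {62/9, 91/9, 82} × {0, 1}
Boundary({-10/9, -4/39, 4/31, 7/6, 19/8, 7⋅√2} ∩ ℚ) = {-10/9, -4/39, 4/31, 7/6, 19/8}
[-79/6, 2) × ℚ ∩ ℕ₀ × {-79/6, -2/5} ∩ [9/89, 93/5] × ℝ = {1} × {-79/6, -2/5}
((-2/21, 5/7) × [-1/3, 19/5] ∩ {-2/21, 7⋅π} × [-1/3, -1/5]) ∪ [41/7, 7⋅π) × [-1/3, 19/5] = [41/7, 7⋅π) × [-1/3, 19/5]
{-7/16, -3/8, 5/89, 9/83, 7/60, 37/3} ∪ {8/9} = {-7/16, -3/8, 5/89, 9/83, 7/60, 8/9, 37/3}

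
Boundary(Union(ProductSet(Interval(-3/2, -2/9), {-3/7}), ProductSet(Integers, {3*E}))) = Union(ProductSet(Integers, {3*E}), ProductSet(Interval(-3/2, -2/9), {-3/7}))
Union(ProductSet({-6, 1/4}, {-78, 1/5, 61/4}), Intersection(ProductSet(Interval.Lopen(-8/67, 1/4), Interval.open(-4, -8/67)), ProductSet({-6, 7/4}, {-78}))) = ProductSet({-6, 1/4}, {-78, 1/5, 61/4})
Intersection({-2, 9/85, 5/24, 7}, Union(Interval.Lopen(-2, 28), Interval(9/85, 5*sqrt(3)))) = {9/85, 5/24, 7}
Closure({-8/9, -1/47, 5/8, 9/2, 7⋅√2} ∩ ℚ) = {-8/9, -1/47, 5/8, 9/2}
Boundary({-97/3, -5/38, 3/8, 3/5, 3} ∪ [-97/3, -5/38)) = {-97/3, -5/38, 3/8, 3/5, 3}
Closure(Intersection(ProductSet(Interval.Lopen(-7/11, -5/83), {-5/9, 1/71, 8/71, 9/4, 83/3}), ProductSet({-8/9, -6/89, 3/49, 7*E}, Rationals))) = ProductSet({-6/89}, {-5/9, 1/71, 8/71, 9/4, 83/3})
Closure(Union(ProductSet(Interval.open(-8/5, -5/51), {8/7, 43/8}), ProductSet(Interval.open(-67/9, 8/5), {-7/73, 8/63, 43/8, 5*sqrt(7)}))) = Union(ProductSet(Interval(-67/9, 8/5), {-7/73, 8/63, 43/8, 5*sqrt(7)}), ProductSet(Interval(-8/5, -5/51), {8/7, 43/8}))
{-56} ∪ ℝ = ℝ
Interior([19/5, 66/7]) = (19/5, 66/7)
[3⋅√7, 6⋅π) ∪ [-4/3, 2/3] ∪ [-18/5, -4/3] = [-18/5, 2/3] ∪ [3⋅√7, 6⋅π)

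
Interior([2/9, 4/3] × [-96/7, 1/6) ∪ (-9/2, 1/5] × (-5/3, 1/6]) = ((-9/2, 1/5) × (-5/3, 1/6)) ∪ ((2/9, 4/3) × (-96/7, 1/6))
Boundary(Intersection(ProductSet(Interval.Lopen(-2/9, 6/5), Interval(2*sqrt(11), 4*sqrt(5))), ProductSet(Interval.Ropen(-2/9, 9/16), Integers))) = ProductSet(Interval(-2/9, 9/16), Range(7, 9, 1))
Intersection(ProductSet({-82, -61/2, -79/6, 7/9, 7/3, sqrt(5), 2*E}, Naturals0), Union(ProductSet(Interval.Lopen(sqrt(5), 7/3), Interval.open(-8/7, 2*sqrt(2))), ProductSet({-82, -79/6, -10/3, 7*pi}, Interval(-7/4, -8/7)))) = ProductSet({7/3}, Range(0, 3, 1))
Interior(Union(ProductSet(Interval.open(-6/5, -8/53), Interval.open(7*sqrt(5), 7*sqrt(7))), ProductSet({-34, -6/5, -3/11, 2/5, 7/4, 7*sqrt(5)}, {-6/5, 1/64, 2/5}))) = ProductSet(Interval.open(-6/5, -8/53), Interval.open(7*sqrt(5), 7*sqrt(7)))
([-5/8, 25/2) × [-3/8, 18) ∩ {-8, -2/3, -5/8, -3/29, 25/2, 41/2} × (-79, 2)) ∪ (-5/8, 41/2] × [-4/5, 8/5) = ({-5/8, -3/29} × [-3/8, 2)) ∪ ((-5/8, 41/2] × [-4/5, 8/5))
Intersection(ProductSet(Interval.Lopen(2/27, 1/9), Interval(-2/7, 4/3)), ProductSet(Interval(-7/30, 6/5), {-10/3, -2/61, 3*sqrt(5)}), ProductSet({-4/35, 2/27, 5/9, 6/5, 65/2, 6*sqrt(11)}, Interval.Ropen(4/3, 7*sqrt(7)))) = EmptySet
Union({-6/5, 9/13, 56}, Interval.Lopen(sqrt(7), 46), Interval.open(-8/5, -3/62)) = Union({9/13, 56}, Interval.open(-8/5, -3/62), Interval.Lopen(sqrt(7), 46))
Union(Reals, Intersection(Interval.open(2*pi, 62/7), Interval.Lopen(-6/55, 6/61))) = Reals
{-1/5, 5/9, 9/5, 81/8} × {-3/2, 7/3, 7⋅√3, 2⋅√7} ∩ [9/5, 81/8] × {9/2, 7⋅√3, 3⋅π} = {9/5, 81/8} × {7⋅√3}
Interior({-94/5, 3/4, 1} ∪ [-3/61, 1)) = (-3/61, 1)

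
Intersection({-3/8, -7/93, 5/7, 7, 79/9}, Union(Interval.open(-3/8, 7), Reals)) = {-3/8, -7/93, 5/7, 7, 79/9}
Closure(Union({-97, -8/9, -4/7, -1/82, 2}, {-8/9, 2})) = {-97, -8/9, -4/7, -1/82, 2}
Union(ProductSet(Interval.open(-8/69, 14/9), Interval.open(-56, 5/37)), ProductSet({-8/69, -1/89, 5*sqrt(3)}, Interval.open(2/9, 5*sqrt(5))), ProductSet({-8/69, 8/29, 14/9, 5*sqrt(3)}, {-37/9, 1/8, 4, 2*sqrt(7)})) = Union(ProductSet({-8/69, -1/89, 5*sqrt(3)}, Interval.open(2/9, 5*sqrt(5))), ProductSet({-8/69, 8/29, 14/9, 5*sqrt(3)}, {-37/9, 1/8, 4, 2*sqrt(7)}), ProductSet(Interval.open(-8/69, 14/9), Interval.open(-56, 5/37)))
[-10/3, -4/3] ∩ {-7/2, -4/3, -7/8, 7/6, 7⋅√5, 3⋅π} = {-4/3}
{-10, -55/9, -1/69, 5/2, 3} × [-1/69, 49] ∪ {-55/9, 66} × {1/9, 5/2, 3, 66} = ({-55/9, 66} × {1/9, 5/2, 3, 66}) ∪ ({-10, -55/9, -1/69, 5/2, 3} × [-1/69, 49])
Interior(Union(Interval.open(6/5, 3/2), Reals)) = Interval(-oo, oo)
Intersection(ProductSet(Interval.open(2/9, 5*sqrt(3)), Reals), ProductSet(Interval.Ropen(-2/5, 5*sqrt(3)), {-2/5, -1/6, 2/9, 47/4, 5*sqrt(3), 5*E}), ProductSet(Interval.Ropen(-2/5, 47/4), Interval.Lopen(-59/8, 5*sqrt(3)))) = ProductSet(Interval.open(2/9, 5*sqrt(3)), {-2/5, -1/6, 2/9, 5*sqrt(3)})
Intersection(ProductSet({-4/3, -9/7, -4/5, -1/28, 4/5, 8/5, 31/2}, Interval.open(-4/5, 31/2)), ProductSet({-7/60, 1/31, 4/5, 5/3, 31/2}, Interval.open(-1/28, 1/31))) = ProductSet({4/5, 31/2}, Interval.open(-1/28, 1/31))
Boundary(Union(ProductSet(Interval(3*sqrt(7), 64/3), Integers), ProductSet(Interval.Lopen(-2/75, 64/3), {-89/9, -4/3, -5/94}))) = Union(ProductSet(Interval(-2/75, 64/3), {-89/9, -4/3, -5/94}), ProductSet(Interval(3*sqrt(7), 64/3), Integers))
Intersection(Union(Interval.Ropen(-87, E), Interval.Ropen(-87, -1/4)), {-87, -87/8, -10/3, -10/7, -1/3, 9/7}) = {-87, -87/8, -10/3, -10/7, -1/3, 9/7}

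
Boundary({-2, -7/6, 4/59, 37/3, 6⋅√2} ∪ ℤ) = ℤ ∪ {-7/6, 4/59, 37/3, 6⋅√2}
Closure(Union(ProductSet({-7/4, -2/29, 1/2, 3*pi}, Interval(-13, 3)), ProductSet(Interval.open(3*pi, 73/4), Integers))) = Union(ProductSet({-7/4, -2/29, 1/2, 3*pi}, Interval(-13, 3)), ProductSet(Interval(3*pi, 73/4), Integers))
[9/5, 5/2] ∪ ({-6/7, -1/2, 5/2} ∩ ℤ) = [9/5, 5/2]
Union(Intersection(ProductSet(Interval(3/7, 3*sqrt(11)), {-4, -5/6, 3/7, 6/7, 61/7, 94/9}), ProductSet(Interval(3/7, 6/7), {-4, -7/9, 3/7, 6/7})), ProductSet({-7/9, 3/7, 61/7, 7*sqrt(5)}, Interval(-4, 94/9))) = Union(ProductSet({-7/9, 3/7, 61/7, 7*sqrt(5)}, Interval(-4, 94/9)), ProductSet(Interval(3/7, 6/7), {-4, 3/7, 6/7}))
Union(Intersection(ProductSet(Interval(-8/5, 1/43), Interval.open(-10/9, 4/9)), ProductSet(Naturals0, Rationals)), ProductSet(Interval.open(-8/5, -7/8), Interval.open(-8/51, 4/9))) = Union(ProductSet(Interval.open(-8/5, -7/8), Interval.open(-8/51, 4/9)), ProductSet(Range(0, 1, 1), Intersection(Interval.open(-10/9, 4/9), Rationals)))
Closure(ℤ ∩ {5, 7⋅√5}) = {5}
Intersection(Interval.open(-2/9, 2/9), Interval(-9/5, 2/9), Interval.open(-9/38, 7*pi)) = Interval.open(-2/9, 2/9)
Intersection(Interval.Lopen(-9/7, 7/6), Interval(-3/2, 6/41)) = Interval.Lopen(-9/7, 6/41)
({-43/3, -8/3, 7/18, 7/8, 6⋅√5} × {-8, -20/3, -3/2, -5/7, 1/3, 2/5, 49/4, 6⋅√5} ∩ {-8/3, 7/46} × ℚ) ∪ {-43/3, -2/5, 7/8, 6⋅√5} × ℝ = ({-8/3} × {-8, -20/3, -3/2, -5/7, 1/3, 2/5, 49/4}) ∪ ({-43/3, -2/5, 7/8, 6⋅√5} × ℝ)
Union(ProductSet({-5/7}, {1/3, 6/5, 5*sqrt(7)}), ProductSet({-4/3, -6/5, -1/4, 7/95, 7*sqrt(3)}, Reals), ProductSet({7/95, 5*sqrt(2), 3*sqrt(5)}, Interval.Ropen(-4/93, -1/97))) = Union(ProductSet({-5/7}, {1/3, 6/5, 5*sqrt(7)}), ProductSet({7/95, 5*sqrt(2), 3*sqrt(5)}, Interval.Ropen(-4/93, -1/97)), ProductSet({-4/3, -6/5, -1/4, 7/95, 7*sqrt(3)}, Reals))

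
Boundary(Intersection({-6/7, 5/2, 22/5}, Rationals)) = {-6/7, 5/2, 22/5}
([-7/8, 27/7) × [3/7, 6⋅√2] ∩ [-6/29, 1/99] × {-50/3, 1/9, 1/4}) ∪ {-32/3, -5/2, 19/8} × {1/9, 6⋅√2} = {-32/3, -5/2, 19/8} × {1/9, 6⋅√2}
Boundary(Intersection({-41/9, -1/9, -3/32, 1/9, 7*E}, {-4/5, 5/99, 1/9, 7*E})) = {1/9, 7*E}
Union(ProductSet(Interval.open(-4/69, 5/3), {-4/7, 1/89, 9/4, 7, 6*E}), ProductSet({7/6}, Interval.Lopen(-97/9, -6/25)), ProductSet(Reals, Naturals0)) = Union(ProductSet({7/6}, Interval.Lopen(-97/9, -6/25)), ProductSet(Interval.open(-4/69, 5/3), {-4/7, 1/89, 9/4, 7, 6*E}), ProductSet(Reals, Naturals0))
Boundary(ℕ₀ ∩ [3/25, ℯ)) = {1, 2}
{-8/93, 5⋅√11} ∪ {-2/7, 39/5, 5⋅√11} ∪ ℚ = ℚ ∪ {5⋅√11}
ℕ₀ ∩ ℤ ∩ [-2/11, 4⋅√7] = {0, 1, …, 10}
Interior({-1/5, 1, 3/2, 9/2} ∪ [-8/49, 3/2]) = (-8/49, 3/2)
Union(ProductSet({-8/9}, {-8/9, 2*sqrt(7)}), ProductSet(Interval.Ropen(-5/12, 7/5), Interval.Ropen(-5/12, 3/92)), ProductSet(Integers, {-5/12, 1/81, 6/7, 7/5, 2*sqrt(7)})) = Union(ProductSet({-8/9}, {-8/9, 2*sqrt(7)}), ProductSet(Integers, {-5/12, 1/81, 6/7, 7/5, 2*sqrt(7)}), ProductSet(Interval.Ropen(-5/12, 7/5), Interval.Ropen(-5/12, 3/92)))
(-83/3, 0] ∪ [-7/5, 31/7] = (-83/3, 31/7]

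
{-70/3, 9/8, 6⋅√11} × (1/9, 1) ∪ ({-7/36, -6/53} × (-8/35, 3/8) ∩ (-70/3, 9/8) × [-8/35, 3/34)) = ({-7/36, -6/53} × (-8/35, 3/34)) ∪ ({-70/3, 9/8, 6⋅√11} × (1/9, 1))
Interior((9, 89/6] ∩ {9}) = ∅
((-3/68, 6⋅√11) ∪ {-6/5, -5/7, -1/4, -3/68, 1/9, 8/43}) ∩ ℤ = {0, 1, …, 19}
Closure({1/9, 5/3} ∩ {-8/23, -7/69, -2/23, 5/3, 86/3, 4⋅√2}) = {5/3}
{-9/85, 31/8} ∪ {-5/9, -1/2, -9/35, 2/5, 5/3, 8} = {-5/9, -1/2, -9/35, -9/85, 2/5, 5/3, 31/8, 8}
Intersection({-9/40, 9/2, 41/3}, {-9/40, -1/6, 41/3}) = {-9/40, 41/3}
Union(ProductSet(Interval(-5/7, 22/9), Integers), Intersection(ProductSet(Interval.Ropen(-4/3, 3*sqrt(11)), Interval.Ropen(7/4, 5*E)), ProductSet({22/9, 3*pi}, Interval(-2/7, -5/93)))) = ProductSet(Interval(-5/7, 22/9), Integers)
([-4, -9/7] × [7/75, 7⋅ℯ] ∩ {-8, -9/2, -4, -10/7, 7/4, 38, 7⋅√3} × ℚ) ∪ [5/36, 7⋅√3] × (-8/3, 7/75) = ({-4, -10/7} × (ℚ ∩ [7/75, 7⋅ℯ])) ∪ ([5/36, 7⋅√3] × (-8/3, 7/75))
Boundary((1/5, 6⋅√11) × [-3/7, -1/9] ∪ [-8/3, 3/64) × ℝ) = ({-8/3, 3/64} × (-∞, ∞)) ∪ ({1/5, 6⋅√11} × [-3/7, -1/9]) ∪ ([1/5, 6⋅√11] × {-3/7, -1/9})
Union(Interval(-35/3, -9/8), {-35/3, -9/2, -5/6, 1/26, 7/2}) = Union({-5/6, 1/26, 7/2}, Interval(-35/3, -9/8))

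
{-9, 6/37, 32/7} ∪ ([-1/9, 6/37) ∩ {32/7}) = {-9, 6/37, 32/7}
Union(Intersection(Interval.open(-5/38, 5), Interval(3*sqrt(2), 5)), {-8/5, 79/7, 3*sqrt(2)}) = Union({-8/5, 79/7}, Interval.Ropen(3*sqrt(2), 5))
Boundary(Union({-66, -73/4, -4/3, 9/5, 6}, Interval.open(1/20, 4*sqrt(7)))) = {-66, -73/4, -4/3, 1/20, 4*sqrt(7)}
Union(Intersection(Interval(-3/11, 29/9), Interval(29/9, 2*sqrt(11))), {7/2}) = {29/9, 7/2}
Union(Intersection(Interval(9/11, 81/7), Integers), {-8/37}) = Union({-8/37}, Range(1, 12, 1))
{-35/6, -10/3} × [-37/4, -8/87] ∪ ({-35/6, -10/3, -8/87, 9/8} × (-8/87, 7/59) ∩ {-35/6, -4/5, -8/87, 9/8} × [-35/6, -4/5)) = {-35/6, -10/3} × [-37/4, -8/87]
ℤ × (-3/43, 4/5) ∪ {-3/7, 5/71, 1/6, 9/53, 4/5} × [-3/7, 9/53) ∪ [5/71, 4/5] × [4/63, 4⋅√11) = (ℤ × (-3/43, 4/5)) ∪ ({-3/7, 5/71, 1/6, 9/53, 4/5} × [-3/7, 9/53)) ∪ ([5/71, 4/5] × [4/63, 4⋅√11))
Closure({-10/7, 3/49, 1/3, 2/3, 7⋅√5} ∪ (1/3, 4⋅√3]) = {-10/7, 3/49, 7⋅√5} ∪ [1/3, 4⋅√3]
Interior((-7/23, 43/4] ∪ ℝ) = (-∞, ∞)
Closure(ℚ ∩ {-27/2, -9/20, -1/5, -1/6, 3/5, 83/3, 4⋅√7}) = {-27/2, -9/20, -1/5, -1/6, 3/5, 83/3}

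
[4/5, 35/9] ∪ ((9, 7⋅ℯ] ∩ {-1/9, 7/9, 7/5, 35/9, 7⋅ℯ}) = [4/5, 35/9] ∪ {7⋅ℯ}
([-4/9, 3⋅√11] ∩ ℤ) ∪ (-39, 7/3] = (-39, 7/3] ∪ {0, 1, …, 9}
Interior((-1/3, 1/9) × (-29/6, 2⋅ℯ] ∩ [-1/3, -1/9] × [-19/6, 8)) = (-1/3, -1/9) × (-19/6, 2⋅ℯ)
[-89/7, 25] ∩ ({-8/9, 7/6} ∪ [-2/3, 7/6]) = {-8/9} ∪ [-2/3, 7/6]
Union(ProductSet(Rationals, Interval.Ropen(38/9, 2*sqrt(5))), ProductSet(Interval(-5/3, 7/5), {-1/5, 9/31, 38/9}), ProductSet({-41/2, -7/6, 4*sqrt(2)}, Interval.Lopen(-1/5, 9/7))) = Union(ProductSet({-41/2, -7/6, 4*sqrt(2)}, Interval.Lopen(-1/5, 9/7)), ProductSet(Interval(-5/3, 7/5), {-1/5, 9/31, 38/9}), ProductSet(Rationals, Interval.Ropen(38/9, 2*sqrt(5))))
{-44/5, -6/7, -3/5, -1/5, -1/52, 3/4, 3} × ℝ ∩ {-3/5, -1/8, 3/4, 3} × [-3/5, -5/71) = {-3/5, 3/4, 3} × [-3/5, -5/71)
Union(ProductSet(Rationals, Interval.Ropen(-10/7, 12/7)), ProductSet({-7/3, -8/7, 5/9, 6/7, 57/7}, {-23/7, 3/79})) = Union(ProductSet({-7/3, -8/7, 5/9, 6/7, 57/7}, {-23/7, 3/79}), ProductSet(Rationals, Interval.Ropen(-10/7, 12/7)))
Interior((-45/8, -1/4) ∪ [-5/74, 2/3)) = (-45/8, -1/4) ∪ (-5/74, 2/3)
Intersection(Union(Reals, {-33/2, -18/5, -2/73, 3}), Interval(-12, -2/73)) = Interval(-12, -2/73)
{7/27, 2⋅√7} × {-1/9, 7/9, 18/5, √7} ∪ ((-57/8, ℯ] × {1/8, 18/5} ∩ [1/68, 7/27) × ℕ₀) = {7/27, 2⋅√7} × {-1/9, 7/9, 18/5, √7}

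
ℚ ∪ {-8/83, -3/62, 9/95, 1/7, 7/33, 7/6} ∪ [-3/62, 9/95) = ℚ ∪ [-3/62, 9/95]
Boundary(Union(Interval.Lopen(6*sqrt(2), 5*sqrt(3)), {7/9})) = {7/9, 6*sqrt(2), 5*sqrt(3)}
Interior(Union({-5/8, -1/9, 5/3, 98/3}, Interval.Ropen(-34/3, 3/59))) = Interval.open(-34/3, 3/59)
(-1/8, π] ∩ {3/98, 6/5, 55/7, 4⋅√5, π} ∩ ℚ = {3/98, 6/5}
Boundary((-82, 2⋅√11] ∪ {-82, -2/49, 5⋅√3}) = {-82, 2⋅√11, 5⋅√3}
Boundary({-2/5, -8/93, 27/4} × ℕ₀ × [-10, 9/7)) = {-2/5, -8/93, 27/4} × ℕ₀ × [-10, 9/7]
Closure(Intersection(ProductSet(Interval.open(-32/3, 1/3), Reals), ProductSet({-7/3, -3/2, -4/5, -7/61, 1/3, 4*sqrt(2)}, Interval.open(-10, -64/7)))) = ProductSet({-7/3, -3/2, -4/5, -7/61}, Interval(-10, -64/7))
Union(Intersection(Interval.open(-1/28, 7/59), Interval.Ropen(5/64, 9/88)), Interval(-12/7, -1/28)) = Union(Interval(-12/7, -1/28), Interval.Ropen(5/64, 9/88))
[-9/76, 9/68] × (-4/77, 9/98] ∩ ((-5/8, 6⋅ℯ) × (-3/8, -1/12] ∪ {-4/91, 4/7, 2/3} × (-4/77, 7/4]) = {-4/91} × (-4/77, 9/98]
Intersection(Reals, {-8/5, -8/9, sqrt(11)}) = {-8/5, -8/9, sqrt(11)}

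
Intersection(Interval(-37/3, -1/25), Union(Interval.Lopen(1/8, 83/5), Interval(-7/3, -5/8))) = Interval(-7/3, -5/8)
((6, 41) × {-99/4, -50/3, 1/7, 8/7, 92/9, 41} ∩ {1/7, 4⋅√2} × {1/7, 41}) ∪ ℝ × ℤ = ℝ × ℤ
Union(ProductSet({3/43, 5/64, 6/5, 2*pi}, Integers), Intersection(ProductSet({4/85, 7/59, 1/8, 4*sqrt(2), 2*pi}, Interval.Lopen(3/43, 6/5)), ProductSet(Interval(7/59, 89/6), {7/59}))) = Union(ProductSet({3/43, 5/64, 6/5, 2*pi}, Integers), ProductSet({7/59, 1/8, 4*sqrt(2), 2*pi}, {7/59}))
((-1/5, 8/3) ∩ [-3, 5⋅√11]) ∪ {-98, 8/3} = {-98} ∪ (-1/5, 8/3]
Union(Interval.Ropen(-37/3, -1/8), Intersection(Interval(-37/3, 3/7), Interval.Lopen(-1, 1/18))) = Interval(-37/3, 1/18)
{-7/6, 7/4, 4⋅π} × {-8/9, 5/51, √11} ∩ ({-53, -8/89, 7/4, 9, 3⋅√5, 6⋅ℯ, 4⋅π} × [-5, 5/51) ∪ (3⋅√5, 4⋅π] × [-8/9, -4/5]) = {7/4, 4⋅π} × {-8/9}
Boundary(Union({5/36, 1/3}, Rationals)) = Reals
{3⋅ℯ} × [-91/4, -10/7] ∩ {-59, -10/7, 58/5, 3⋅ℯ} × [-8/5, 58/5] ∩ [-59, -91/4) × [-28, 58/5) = ∅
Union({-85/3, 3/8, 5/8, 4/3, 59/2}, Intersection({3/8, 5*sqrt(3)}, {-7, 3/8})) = {-85/3, 3/8, 5/8, 4/3, 59/2}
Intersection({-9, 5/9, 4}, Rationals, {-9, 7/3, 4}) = {-9, 4}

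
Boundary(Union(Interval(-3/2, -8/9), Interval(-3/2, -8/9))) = {-3/2, -8/9}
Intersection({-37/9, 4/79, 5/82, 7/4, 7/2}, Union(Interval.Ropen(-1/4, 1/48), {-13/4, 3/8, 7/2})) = {7/2}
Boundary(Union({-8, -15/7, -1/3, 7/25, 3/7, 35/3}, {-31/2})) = {-31/2, -8, -15/7, -1/3, 7/25, 3/7, 35/3}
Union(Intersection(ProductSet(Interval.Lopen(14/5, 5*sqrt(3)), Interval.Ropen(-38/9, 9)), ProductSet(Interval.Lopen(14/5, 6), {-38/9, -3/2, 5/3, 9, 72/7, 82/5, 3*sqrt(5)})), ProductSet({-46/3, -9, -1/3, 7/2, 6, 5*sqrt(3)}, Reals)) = Union(ProductSet({-46/3, -9, -1/3, 7/2, 6, 5*sqrt(3)}, Reals), ProductSet(Interval.Lopen(14/5, 6), {-38/9, -3/2, 5/3, 3*sqrt(5)}))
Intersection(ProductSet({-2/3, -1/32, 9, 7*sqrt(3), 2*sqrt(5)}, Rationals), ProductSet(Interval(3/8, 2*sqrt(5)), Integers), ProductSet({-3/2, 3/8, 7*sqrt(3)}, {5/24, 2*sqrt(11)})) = EmptySet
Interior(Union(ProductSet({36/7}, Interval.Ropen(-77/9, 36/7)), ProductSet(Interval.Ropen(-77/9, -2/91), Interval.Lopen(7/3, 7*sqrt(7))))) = ProductSet(Interval.open(-77/9, -2/91), Interval.open(7/3, 7*sqrt(7)))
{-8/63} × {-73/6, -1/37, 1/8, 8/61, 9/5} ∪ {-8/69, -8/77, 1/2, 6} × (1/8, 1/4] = ({-8/63} × {-73/6, -1/37, 1/8, 8/61, 9/5}) ∪ ({-8/69, -8/77, 1/2, 6} × (1/8, 1/4])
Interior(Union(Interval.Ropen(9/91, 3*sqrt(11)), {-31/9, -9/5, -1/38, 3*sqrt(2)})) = Interval.open(9/91, 3*sqrt(11))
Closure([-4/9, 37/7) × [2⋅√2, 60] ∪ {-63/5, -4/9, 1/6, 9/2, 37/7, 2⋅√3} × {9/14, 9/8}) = ({-63/5, -4/9, 1/6, 9/2, 37/7, 2⋅√3} × {9/14, 9/8}) ∪ ([-4/9, 37/7] × [2⋅√2, 60])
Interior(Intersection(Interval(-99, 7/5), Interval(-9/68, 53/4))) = Interval.open(-9/68, 7/5)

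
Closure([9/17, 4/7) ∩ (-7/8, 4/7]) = [9/17, 4/7]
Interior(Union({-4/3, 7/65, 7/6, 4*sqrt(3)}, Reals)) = Reals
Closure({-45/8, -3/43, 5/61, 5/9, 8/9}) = {-45/8, -3/43, 5/61, 5/9, 8/9}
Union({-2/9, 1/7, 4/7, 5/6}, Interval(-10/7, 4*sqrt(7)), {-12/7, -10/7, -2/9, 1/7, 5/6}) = Union({-12/7}, Interval(-10/7, 4*sqrt(7)))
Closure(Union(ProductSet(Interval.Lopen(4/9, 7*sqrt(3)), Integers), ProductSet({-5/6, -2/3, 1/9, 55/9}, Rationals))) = Union(ProductSet({-5/6, -2/3, 1/9, 55/9}, Reals), ProductSet(Interval(4/9, 7*sqrt(3)), Integers))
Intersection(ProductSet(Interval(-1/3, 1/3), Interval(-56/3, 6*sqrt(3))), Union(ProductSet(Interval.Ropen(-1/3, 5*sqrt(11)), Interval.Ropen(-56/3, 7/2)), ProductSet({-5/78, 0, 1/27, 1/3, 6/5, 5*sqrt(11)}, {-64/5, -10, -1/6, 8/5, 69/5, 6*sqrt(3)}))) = Union(ProductSet({-5/78, 0, 1/27, 1/3}, {-64/5, -10, -1/6, 8/5, 6*sqrt(3)}), ProductSet(Interval(-1/3, 1/3), Interval.Ropen(-56/3, 7/2)))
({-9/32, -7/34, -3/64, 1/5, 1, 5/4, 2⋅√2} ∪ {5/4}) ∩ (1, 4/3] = {5/4}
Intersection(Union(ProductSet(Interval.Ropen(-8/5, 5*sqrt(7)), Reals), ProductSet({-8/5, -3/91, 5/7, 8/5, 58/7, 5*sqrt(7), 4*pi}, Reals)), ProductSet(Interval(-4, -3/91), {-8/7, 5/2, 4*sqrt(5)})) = ProductSet(Interval(-8/5, -3/91), {-8/7, 5/2, 4*sqrt(5)})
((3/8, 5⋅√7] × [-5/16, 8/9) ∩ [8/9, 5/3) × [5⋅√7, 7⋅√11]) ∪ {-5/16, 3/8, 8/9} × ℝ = {-5/16, 3/8, 8/9} × ℝ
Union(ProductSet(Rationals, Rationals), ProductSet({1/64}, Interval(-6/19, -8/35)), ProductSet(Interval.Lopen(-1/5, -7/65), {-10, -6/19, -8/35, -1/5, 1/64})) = Union(ProductSet({1/64}, Interval(-6/19, -8/35)), ProductSet(Interval.Lopen(-1/5, -7/65), {-10, -6/19, -8/35, -1/5, 1/64}), ProductSet(Rationals, Rationals))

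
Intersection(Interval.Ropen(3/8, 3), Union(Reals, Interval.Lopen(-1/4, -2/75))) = Interval.Ropen(3/8, 3)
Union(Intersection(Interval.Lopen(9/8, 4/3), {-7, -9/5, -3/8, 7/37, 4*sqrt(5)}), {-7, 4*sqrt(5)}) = {-7, 4*sqrt(5)}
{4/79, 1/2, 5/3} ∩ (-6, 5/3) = {4/79, 1/2}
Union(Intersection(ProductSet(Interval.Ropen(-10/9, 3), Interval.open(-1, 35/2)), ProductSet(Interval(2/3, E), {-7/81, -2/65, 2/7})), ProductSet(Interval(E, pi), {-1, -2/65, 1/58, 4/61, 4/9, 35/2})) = Union(ProductSet(Interval(2/3, E), {-7/81, -2/65, 2/7}), ProductSet(Interval(E, pi), {-1, -2/65, 1/58, 4/61, 4/9, 35/2}))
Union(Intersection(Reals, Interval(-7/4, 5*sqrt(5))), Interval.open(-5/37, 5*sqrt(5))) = Interval(-7/4, 5*sqrt(5))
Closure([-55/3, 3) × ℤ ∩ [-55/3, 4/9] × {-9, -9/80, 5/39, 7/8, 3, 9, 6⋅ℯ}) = [-55/3, 4/9] × {-9, 3, 9}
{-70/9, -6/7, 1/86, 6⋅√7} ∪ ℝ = ℝ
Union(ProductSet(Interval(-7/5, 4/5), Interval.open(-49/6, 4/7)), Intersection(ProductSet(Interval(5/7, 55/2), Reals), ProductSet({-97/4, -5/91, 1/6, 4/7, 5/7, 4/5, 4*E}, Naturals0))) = Union(ProductSet({5/7, 4/5, 4*E}, Naturals0), ProductSet(Interval(-7/5, 4/5), Interval.open(-49/6, 4/7)))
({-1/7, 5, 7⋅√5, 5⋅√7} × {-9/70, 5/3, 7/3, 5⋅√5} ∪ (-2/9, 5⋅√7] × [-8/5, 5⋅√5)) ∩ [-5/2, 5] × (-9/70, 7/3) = (-2/9, 5] × (-9/70, 7/3)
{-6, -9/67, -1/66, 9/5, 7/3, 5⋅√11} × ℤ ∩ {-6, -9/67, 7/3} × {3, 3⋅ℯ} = {-6, -9/67, 7/3} × {3}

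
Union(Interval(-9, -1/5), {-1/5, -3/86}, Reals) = Interval(-oo, oo)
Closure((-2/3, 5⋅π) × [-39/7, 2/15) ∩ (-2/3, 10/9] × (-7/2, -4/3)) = ({-2/3, 10/9} × [-7/2, -4/3]) ∪ ([-2/3, 10/9] × {-7/2, -4/3}) ∪ ((-2/3, 10/9] × (-7/2, -4/3))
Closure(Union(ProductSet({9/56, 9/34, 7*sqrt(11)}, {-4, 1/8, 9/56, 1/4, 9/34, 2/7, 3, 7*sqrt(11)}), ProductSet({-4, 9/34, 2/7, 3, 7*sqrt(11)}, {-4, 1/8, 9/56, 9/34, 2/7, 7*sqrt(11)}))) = Union(ProductSet({9/56, 9/34, 7*sqrt(11)}, {-4, 1/8, 9/56, 1/4, 9/34, 2/7, 3, 7*sqrt(11)}), ProductSet({-4, 9/34, 2/7, 3, 7*sqrt(11)}, {-4, 1/8, 9/56, 9/34, 2/7, 7*sqrt(11)}))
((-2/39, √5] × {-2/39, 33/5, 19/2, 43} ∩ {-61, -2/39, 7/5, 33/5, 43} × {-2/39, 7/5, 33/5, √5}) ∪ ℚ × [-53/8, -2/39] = ({7/5} × {-2/39, 33/5}) ∪ (ℚ × [-53/8, -2/39])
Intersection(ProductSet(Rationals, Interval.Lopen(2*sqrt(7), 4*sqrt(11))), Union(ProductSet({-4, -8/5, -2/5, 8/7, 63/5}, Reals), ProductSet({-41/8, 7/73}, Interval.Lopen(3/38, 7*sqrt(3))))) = Union(ProductSet({-41/8, 7/73}, Interval.Lopen(2*sqrt(7), 7*sqrt(3))), ProductSet({-4, -8/5, -2/5, 8/7, 63/5}, Interval.Lopen(2*sqrt(7), 4*sqrt(11))))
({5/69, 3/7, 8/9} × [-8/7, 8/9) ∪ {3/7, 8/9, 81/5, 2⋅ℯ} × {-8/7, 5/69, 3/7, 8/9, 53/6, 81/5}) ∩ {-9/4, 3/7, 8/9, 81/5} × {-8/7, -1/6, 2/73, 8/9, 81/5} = ({3/7, 8/9} × {-8/7, -1/6, 2/73}) ∪ ({3/7, 8/9, 81/5} × {-8/7, 8/9, 81/5})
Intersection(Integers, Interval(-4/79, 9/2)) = Range(0, 5, 1)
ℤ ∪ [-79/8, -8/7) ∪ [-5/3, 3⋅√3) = ℤ ∪ [-79/8, 3⋅√3)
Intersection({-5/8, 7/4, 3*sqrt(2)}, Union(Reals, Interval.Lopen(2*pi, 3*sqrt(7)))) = {-5/8, 7/4, 3*sqrt(2)}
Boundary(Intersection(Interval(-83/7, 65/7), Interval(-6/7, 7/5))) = {-6/7, 7/5}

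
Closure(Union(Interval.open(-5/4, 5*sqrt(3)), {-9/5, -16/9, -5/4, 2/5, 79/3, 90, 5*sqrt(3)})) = Union({-9/5, -16/9, 79/3, 90}, Interval(-5/4, 5*sqrt(3)))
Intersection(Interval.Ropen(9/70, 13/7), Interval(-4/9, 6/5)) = Interval(9/70, 6/5)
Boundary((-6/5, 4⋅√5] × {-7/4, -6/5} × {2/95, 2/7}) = [-6/5, 4⋅√5] × {-7/4, -6/5} × {2/95, 2/7}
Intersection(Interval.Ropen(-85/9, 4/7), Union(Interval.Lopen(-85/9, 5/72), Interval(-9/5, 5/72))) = Interval.Lopen(-85/9, 5/72)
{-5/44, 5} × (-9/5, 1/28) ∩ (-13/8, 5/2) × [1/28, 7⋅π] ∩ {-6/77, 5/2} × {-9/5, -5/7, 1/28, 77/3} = ∅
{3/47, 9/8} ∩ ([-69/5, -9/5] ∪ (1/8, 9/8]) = {9/8}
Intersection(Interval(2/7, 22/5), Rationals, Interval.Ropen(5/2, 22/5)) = Intersection(Interval.Ropen(5/2, 22/5), Rationals)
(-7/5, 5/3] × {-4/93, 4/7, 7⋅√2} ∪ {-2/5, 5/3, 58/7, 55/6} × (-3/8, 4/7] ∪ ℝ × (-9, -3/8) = (ℝ × (-9, -3/8)) ∪ ({-2/5, 5/3, 58/7, 55/6} × (-3/8, 4/7]) ∪ ((-7/5, 5/3] × {-4/93, 4/7, 7⋅√2})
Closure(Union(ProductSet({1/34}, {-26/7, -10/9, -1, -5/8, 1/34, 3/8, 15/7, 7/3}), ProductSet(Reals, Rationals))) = ProductSet(Reals, Reals)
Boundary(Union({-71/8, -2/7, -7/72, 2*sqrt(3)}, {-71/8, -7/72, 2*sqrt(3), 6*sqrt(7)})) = {-71/8, -2/7, -7/72, 2*sqrt(3), 6*sqrt(7)}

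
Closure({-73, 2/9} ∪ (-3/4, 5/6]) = {-73} ∪ [-3/4, 5/6]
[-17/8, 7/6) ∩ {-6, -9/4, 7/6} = ∅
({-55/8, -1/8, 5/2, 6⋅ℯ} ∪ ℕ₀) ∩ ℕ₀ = ℕ₀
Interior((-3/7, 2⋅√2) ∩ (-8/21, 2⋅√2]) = (-8/21, 2⋅√2)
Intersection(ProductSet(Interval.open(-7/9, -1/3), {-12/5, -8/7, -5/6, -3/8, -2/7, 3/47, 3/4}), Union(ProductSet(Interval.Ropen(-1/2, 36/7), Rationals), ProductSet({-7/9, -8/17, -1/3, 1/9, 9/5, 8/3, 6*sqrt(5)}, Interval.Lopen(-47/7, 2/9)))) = ProductSet(Interval.Ropen(-1/2, -1/3), {-12/5, -8/7, -5/6, -3/8, -2/7, 3/47, 3/4})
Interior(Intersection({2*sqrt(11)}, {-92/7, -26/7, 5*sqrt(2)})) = EmptySet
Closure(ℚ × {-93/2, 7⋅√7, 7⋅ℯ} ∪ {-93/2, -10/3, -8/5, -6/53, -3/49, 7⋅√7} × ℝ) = (ℝ × {-93/2, 7⋅√7, 7⋅ℯ}) ∪ ({-93/2, -10/3, -8/5, -6/53, -3/49, 7⋅√7} × ℝ)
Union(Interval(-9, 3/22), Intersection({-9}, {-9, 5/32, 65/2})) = Interval(-9, 3/22)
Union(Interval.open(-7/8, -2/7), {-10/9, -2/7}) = Union({-10/9}, Interval.Lopen(-7/8, -2/7))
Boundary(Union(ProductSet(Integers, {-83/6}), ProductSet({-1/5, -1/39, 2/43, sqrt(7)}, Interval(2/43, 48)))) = Union(ProductSet({-1/5, -1/39, 2/43, sqrt(7)}, Interval(2/43, 48)), ProductSet(Integers, {-83/6}))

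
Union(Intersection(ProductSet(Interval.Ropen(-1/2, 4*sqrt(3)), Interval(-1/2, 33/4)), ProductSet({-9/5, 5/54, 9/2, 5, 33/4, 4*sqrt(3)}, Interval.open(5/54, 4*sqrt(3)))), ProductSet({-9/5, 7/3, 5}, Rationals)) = Union(ProductSet({-9/5, 7/3, 5}, Rationals), ProductSet({5/54, 9/2, 5}, Interval.open(5/54, 4*sqrt(3))))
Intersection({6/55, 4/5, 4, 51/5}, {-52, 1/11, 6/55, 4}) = {6/55, 4}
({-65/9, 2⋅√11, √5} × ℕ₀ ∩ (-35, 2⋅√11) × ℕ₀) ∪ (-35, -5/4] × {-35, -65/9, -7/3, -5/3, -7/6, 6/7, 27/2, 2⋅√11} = ({-65/9, √5} × ℕ₀) ∪ ((-35, -5/4] × {-35, -65/9, -7/3, -5/3, -7/6, 6/7, 27/2, 2⋅√11})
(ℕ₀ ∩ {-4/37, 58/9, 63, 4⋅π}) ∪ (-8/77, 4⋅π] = (-8/77, 4⋅π] ∪ {63}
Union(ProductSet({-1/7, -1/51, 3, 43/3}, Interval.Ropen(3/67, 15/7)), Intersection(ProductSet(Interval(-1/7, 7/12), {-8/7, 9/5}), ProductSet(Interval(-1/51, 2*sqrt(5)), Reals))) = Union(ProductSet({-1/7, -1/51, 3, 43/3}, Interval.Ropen(3/67, 15/7)), ProductSet(Interval(-1/51, 7/12), {-8/7, 9/5}))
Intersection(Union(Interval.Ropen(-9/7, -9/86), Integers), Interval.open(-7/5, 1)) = Union(Interval.Ropen(-9/7, -9/86), Range(-1, 1, 1))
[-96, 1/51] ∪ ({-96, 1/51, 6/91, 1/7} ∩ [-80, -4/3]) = [-96, 1/51]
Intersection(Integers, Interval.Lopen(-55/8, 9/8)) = Range(-6, 2, 1)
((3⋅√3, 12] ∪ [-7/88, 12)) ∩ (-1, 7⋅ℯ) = [-7/88, 12]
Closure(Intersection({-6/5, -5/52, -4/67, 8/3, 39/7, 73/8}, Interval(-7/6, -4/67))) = {-5/52, -4/67}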